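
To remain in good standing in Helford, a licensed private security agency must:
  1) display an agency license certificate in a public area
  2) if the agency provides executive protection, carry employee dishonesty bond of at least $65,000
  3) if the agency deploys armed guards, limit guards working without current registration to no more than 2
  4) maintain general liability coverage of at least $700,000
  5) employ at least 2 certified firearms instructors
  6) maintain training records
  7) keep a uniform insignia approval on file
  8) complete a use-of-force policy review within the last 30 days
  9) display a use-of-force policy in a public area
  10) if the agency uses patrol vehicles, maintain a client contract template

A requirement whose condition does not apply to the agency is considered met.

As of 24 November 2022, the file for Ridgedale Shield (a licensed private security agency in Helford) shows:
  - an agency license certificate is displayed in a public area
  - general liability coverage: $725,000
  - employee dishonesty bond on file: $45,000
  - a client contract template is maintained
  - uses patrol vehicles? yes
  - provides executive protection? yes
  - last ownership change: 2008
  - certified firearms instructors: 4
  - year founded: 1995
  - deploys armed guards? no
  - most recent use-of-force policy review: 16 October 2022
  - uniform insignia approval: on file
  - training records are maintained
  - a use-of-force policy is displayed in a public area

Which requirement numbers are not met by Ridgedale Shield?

2, 8

1. agency license certificate present → met
2. condition 'provides executive protection' holds; employee dishonesty bond $45,000 < $65,000 → not met
3. condition 'deploys armed guards' does not hold → requirement n/a → met
4. general liability coverage $725,000 ≥ $700,000 → met
5. certified firearms instructors 4 ≥ 2 → met
6. training records present → met
7. uniform insignia approval present → met
8. use-of-force policy review 39 days ago vs limit 30 → not met
9. use-of-force policy present → met
10. condition 'uses patrol vehicles' holds; client contract template present → met
Not met: 2, 8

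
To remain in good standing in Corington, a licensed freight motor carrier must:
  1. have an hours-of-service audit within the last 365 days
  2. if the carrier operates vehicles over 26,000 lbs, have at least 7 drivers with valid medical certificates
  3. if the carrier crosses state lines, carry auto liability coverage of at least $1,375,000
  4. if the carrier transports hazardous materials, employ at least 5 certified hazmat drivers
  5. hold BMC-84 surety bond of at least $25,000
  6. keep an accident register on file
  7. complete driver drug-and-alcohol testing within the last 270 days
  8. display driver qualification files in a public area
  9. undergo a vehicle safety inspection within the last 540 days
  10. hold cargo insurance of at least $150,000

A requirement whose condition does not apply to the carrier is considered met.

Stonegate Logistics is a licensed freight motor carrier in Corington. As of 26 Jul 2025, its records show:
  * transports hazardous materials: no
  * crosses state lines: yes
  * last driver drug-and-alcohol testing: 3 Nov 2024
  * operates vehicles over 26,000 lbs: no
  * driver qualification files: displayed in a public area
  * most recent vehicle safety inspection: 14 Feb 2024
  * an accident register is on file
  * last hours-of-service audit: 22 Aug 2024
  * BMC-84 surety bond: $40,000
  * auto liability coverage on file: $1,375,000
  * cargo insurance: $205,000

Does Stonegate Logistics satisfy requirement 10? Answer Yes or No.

10. cargo insurance $205,000 ≥ $150,000 → met

Yes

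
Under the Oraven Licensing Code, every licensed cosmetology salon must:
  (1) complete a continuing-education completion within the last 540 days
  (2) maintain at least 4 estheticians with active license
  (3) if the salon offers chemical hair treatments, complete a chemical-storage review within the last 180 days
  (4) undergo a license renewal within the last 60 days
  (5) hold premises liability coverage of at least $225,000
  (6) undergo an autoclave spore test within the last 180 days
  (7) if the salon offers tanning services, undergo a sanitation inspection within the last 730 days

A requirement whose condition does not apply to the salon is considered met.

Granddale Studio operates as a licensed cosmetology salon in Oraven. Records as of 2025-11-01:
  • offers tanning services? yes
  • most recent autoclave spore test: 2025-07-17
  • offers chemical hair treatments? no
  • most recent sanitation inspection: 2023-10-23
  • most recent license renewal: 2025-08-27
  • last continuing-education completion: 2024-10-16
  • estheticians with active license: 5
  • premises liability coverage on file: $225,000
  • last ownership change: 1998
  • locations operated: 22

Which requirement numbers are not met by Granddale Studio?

4, 7

1. continuing-education completion 381 days ago vs limit 540 → met
2. estheticians with active license 5 ≥ 4 → met
3. condition 'offers chemical hair treatments' does not hold → requirement n/a → met
4. license renewal 66 days ago vs limit 60 → not met
5. premises liability coverage $225,000 ≥ $225,000 → met
6. autoclave spore test 107 days ago vs limit 180 → met
7. condition 'offers tanning services' holds; sanitation inspection 740 days ago vs limit 730 → not met
Not met: 4, 7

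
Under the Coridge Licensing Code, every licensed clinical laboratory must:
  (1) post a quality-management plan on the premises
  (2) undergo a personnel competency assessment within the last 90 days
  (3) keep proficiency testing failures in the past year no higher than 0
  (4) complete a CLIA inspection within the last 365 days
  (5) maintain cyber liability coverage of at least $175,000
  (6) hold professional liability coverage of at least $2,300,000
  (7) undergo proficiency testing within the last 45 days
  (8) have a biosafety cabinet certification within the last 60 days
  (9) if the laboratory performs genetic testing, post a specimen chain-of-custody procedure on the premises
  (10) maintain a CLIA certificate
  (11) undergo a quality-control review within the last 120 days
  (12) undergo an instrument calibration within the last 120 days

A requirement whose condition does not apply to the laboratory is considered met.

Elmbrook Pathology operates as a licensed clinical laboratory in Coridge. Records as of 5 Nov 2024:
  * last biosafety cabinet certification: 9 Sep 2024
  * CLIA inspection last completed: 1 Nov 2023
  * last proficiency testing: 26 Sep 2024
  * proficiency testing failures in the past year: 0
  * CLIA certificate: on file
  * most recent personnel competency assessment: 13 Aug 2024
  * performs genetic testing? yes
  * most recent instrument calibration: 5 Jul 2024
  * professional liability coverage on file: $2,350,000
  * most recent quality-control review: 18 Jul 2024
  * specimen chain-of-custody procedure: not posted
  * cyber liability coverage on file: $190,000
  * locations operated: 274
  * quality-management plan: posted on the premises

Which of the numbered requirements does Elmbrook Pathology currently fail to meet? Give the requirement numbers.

4, 9, 12

1. quality-management plan present → met
2. personnel competency assessment 84 days ago vs limit 90 → met
3. proficiency testing failures in the past year 0 ≤ 0 → met
4. CLIA inspection 370 days ago vs limit 365 → not met
5. cyber liability coverage $190,000 ≥ $175,000 → met
6. professional liability coverage $2,350,000 ≥ $2,300,000 → met
7. proficiency testing 40 days ago vs limit 45 → met
8. biosafety cabinet certification 57 days ago vs limit 60 → met
9. condition 'performs genetic testing' holds; specimen chain-of-custody procedure absent → not met
10. CLIA certificate present → met
11. quality-control review 110 days ago vs limit 120 → met
12. instrument calibration 123 days ago vs limit 120 → not met
Not met: 4, 9, 12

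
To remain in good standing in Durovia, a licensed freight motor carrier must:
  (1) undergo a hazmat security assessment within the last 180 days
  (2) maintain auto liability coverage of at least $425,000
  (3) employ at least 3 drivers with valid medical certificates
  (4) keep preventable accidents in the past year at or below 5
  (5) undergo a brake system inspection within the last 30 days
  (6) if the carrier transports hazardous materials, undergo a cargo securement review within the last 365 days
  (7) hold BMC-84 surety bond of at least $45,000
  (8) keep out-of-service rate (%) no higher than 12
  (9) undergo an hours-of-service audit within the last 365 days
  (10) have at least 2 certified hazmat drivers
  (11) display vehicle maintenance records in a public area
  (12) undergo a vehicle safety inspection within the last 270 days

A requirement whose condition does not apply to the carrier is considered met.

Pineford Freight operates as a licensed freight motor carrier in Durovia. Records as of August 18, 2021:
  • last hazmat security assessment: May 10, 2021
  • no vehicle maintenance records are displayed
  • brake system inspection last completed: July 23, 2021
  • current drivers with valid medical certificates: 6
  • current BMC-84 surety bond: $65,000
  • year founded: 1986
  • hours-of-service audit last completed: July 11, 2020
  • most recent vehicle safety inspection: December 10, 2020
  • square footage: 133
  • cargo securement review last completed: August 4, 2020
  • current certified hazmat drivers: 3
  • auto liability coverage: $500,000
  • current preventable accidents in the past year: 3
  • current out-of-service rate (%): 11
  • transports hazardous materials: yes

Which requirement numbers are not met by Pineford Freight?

1. hazmat security assessment 100 days ago vs limit 180 → met
2. auto liability coverage $500,000 ≥ $425,000 → met
3. drivers with valid medical certificates 6 ≥ 3 → met
4. preventable accidents in the past year 3 ≤ 5 → met
5. brake system inspection 26 days ago vs limit 30 → met
6. condition 'transports hazardous materials' holds; cargo securement review 379 days ago vs limit 365 → not met
7. BMC-84 surety bond $65,000 ≥ $45,000 → met
8. out-of-service rate (%) 11 ≤ 12 → met
9. hours-of-service audit 403 days ago vs limit 365 → not met
10. certified hazmat drivers 3 ≥ 2 → met
11. vehicle maintenance records absent → not met
12. vehicle safety inspection 251 days ago vs limit 270 → met
Not met: 6, 9, 11

6, 9, 11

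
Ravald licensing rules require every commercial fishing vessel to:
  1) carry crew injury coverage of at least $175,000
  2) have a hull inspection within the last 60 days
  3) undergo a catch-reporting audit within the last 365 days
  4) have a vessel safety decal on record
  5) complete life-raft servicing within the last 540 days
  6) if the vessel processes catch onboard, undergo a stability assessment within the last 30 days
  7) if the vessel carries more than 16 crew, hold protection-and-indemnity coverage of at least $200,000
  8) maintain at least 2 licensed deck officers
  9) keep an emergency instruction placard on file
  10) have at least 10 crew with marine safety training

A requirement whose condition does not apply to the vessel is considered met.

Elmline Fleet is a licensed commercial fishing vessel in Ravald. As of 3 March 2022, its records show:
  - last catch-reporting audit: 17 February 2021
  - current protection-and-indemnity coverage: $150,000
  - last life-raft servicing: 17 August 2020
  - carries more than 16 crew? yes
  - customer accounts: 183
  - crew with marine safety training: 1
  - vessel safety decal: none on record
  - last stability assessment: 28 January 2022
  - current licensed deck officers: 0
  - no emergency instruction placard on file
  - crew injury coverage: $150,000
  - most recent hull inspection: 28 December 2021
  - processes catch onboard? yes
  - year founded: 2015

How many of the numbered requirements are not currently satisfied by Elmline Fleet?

1. crew injury coverage $150,000 < $175,000 → not met
2. hull inspection 65 days ago vs limit 60 → not met
3. catch-reporting audit 379 days ago vs limit 365 → not met
4. vessel safety decal absent → not met
5. life-raft servicing 563 days ago vs limit 540 → not met
6. condition 'processes catch onboard' holds; stability assessment 34 days ago vs limit 30 → not met
7. condition 'carries more than 16 crew' holds; protection-and-indemnity coverage $150,000 < $200,000 → not met
8. licensed deck officers 0 < 2 → not met
9. emergency instruction placard absent → not met
10. crew with marine safety training 1 < 10 → not met
Not met: 10 of 10

10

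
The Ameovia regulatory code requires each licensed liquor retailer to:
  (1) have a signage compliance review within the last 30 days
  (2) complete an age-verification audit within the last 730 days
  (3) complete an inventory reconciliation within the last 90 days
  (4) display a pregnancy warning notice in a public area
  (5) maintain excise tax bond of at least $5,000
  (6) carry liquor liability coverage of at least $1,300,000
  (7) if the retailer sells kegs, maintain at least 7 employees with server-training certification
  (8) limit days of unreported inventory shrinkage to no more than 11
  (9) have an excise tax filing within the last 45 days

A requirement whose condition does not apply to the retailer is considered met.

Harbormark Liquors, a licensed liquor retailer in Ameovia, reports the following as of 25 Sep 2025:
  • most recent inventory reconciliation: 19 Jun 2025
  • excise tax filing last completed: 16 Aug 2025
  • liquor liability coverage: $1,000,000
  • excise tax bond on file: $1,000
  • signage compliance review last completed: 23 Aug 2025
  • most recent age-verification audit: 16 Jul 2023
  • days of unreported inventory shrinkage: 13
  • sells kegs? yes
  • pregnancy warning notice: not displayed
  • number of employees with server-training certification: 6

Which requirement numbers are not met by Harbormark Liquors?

1, 2, 3, 4, 5, 6, 7, 8

1. signage compliance review 33 days ago vs limit 30 → not met
2. age-verification audit 802 days ago vs limit 730 → not met
3. inventory reconciliation 98 days ago vs limit 90 → not met
4. pregnancy warning notice absent → not met
5. excise tax bond $1,000 < $5,000 → not met
6. liquor liability coverage $1,000,000 < $1,300,000 → not met
7. condition 'sells kegs' holds; employees with server-training certification 6 < 7 → not met
8. days of unreported inventory shrinkage 13 > 11 → not met
9. excise tax filing 40 days ago vs limit 45 → met
Not met: 1, 2, 3, 4, 5, 6, 7, 8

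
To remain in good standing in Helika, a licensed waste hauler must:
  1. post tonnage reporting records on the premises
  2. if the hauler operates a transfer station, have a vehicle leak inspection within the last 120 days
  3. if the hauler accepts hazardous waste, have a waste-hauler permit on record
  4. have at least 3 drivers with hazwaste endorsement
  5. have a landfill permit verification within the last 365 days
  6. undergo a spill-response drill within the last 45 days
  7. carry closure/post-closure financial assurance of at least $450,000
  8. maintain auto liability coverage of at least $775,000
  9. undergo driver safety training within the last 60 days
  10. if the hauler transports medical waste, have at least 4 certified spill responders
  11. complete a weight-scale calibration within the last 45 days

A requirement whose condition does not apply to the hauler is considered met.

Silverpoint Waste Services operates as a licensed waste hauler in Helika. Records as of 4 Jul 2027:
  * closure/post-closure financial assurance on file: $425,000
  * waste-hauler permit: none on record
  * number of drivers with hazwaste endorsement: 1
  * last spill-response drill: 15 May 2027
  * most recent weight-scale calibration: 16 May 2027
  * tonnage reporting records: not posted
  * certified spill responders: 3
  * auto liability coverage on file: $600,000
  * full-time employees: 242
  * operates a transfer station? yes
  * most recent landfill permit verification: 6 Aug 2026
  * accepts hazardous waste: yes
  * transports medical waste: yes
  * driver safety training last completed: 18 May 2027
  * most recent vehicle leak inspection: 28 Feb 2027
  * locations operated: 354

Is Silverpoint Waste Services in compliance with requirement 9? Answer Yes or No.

9. driver safety training 47 days ago vs limit 60 → met

Yes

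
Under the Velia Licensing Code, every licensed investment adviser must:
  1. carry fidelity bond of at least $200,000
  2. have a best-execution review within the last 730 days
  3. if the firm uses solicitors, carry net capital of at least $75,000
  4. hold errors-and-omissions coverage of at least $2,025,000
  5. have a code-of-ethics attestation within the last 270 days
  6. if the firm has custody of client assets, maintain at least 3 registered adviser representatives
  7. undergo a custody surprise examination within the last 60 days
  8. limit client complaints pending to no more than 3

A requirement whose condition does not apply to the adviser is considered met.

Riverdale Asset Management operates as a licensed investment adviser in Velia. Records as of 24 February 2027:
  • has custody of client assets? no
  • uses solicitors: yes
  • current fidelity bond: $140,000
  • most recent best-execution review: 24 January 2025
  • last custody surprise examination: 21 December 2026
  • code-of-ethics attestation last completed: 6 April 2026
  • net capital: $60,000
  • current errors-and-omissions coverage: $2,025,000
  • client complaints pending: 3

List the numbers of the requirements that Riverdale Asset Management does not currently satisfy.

1, 2, 3, 5, 7

1. fidelity bond $140,000 < $200,000 → not met
2. best-execution review 761 days ago vs limit 730 → not met
3. condition 'uses solicitors' holds; net capital $60,000 < $75,000 → not met
4. errors-and-omissions coverage $2,025,000 ≥ $2,025,000 → met
5. code-of-ethics attestation 324 days ago vs limit 270 → not met
6. condition 'has custody of client assets' does not hold → requirement n/a → met
7. custody surprise examination 65 days ago vs limit 60 → not met
8. client complaints pending 3 ≤ 3 → met
Not met: 1, 2, 3, 5, 7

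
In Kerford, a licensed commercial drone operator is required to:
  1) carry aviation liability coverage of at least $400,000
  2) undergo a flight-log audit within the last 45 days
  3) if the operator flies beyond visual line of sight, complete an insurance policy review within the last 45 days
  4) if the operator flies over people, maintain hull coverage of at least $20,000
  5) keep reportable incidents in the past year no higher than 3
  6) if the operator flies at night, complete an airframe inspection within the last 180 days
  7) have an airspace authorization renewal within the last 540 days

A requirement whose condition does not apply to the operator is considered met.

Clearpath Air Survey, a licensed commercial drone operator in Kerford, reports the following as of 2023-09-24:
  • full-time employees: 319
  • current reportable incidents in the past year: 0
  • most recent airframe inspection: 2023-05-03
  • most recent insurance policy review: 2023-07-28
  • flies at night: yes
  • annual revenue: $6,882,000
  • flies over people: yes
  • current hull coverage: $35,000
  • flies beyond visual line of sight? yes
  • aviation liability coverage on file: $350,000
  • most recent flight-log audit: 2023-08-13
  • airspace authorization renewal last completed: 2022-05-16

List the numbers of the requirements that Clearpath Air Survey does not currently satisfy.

1. aviation liability coverage $350,000 < $400,000 → not met
2. flight-log audit 42 days ago vs limit 45 → met
3. condition 'flies beyond visual line of sight' holds; insurance policy review 58 days ago vs limit 45 → not met
4. condition 'flies over people' holds; hull coverage $35,000 ≥ $20,000 → met
5. reportable incidents in the past year 0 ≤ 3 → met
6. condition 'flies at night' holds; airframe inspection 144 days ago vs limit 180 → met
7. airspace authorization renewal 496 days ago vs limit 540 → met
Not met: 1, 3

1, 3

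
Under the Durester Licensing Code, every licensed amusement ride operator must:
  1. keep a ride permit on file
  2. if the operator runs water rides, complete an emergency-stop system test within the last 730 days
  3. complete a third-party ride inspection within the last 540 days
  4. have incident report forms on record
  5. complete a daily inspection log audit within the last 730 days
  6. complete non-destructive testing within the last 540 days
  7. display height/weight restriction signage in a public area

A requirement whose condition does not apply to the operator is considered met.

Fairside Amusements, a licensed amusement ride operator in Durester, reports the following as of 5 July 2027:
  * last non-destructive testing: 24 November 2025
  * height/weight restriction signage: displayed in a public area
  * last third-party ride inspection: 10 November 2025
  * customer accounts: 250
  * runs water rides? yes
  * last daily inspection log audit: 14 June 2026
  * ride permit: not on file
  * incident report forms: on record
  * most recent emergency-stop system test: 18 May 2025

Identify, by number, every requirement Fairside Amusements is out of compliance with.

1, 2, 3, 6

1. ride permit absent → not met
2. condition 'runs water rides' holds; emergency-stop system test 778 days ago vs limit 730 → not met
3. third-party ride inspection 602 days ago vs limit 540 → not met
4. incident report forms present → met
5. daily inspection log audit 386 days ago vs limit 730 → met
6. non-destructive testing 588 days ago vs limit 540 → not met
7. height/weight restriction signage present → met
Not met: 1, 2, 3, 6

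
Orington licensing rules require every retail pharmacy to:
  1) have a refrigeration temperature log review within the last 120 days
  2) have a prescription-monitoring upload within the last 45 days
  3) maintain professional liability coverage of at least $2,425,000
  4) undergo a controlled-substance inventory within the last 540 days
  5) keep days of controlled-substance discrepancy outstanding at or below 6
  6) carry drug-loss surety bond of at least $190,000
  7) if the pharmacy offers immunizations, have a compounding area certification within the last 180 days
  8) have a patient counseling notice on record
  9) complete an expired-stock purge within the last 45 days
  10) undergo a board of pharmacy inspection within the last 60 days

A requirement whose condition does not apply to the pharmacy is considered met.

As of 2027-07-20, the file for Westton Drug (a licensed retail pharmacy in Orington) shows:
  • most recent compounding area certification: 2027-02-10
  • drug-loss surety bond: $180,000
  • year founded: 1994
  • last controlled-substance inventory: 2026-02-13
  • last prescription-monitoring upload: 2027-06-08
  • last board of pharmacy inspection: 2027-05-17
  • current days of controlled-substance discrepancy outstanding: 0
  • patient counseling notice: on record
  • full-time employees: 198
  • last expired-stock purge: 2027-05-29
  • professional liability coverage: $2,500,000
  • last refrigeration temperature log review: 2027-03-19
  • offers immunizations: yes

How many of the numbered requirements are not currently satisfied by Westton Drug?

4

1. refrigeration temperature log review 123 days ago vs limit 120 → not met
2. prescription-monitoring upload 42 days ago vs limit 45 → met
3. professional liability coverage $2,500,000 ≥ $2,425,000 → met
4. controlled-substance inventory 522 days ago vs limit 540 → met
5. days of controlled-substance discrepancy outstanding 0 ≤ 6 → met
6. drug-loss surety bond $180,000 < $190,000 → not met
7. condition 'offers immunizations' holds; compounding area certification 160 days ago vs limit 180 → met
8. patient counseling notice present → met
9. expired-stock purge 52 days ago vs limit 45 → not met
10. board of pharmacy inspection 64 days ago vs limit 60 → not met
Not met: 4 of 10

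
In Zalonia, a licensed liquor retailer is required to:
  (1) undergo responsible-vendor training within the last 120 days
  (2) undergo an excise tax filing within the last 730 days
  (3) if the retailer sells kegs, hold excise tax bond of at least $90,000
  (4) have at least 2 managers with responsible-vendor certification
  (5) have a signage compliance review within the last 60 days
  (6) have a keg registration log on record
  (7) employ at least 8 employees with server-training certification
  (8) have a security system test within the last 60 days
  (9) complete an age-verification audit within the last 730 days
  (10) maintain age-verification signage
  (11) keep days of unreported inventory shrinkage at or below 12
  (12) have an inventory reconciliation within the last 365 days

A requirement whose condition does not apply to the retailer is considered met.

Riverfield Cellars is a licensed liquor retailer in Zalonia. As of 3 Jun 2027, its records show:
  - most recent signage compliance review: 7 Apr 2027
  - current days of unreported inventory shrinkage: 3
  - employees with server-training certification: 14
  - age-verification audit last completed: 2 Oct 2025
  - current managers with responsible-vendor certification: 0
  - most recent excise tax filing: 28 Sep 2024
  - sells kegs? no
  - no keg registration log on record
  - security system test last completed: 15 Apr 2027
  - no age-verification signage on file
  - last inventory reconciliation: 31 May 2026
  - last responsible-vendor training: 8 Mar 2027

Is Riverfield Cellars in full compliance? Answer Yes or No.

No

1. responsible-vendor training 87 days ago vs limit 120 → met
2. excise tax filing 978 days ago vs limit 730 → not met
3. condition 'sells kegs' does not hold → requirement n/a → met
4. managers with responsible-vendor certification 0 < 2 → not met
5. signage compliance review 57 days ago vs limit 60 → met
6. keg registration log absent → not met
7. employees with server-training certification 14 ≥ 8 → met
8. security system test 49 days ago vs limit 60 → met
9. age-verification audit 609 days ago vs limit 730 → met
10. age-verification signage absent → not met
11. days of unreported inventory shrinkage 3 ≤ 12 → met
12. inventory reconciliation 368 days ago vs limit 365 → not met
Not met: 2, 4, 6, 10, 12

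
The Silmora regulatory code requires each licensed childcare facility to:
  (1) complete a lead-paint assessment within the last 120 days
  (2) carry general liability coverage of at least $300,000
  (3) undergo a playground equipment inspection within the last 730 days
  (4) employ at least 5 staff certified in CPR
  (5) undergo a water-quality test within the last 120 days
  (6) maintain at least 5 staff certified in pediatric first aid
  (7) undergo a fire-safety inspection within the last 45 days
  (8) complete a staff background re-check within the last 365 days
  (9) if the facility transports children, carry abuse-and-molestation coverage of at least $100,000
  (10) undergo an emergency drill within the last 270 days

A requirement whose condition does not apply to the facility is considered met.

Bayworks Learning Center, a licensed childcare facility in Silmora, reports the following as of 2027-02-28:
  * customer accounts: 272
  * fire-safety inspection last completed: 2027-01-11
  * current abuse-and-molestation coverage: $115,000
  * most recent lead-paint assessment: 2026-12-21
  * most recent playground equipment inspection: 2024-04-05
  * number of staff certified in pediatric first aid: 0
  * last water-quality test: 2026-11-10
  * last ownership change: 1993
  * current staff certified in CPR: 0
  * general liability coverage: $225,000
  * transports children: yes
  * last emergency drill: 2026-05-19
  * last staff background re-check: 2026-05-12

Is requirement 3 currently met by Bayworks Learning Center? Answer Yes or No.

3. playground equipment inspection 1059 days ago vs limit 730 → not met

No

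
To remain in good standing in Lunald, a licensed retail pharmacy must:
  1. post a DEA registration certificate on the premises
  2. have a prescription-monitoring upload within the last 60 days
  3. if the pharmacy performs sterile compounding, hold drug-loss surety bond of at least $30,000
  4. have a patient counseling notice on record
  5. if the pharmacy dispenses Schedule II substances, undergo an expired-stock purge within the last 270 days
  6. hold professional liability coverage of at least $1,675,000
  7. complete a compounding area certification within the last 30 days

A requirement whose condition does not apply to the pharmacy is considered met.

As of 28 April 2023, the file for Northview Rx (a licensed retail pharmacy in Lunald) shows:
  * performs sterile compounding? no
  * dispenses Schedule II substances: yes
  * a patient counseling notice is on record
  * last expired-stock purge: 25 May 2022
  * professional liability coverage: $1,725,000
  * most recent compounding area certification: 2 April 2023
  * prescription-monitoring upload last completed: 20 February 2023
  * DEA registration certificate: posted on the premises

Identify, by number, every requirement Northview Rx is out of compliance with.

1. DEA registration certificate present → met
2. prescription-monitoring upload 67 days ago vs limit 60 → not met
3. condition 'performs sterile compounding' does not hold → requirement n/a → met
4. patient counseling notice present → met
5. condition 'dispenses Schedule II substances' holds; expired-stock purge 338 days ago vs limit 270 → not met
6. professional liability coverage $1,725,000 ≥ $1,675,000 → met
7. compounding area certification 26 days ago vs limit 30 → met
Not met: 2, 5

2, 5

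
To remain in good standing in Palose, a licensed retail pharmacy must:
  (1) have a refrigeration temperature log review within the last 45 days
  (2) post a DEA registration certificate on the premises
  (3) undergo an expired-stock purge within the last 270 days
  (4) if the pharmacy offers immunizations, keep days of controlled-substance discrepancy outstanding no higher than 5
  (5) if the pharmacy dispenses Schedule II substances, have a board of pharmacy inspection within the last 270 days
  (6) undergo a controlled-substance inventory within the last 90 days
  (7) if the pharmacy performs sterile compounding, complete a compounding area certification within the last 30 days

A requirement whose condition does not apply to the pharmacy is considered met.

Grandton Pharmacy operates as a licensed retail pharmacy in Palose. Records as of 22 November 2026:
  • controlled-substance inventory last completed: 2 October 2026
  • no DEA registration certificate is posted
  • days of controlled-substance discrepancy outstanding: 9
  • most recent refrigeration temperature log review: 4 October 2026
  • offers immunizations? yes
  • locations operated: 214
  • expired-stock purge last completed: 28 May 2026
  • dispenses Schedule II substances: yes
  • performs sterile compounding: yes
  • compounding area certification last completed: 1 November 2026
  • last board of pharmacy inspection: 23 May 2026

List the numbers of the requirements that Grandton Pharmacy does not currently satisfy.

1. refrigeration temperature log review 49 days ago vs limit 45 → not met
2. DEA registration certificate absent → not met
3. expired-stock purge 178 days ago vs limit 270 → met
4. condition 'offers immunizations' holds; days of controlled-substance discrepancy outstanding 9 > 5 → not met
5. condition 'dispenses Schedule II substances' holds; board of pharmacy inspection 183 days ago vs limit 270 → met
6. controlled-substance inventory 51 days ago vs limit 90 → met
7. condition 'performs sterile compounding' holds; compounding area certification 21 days ago vs limit 30 → met
Not met: 1, 2, 4

1, 2, 4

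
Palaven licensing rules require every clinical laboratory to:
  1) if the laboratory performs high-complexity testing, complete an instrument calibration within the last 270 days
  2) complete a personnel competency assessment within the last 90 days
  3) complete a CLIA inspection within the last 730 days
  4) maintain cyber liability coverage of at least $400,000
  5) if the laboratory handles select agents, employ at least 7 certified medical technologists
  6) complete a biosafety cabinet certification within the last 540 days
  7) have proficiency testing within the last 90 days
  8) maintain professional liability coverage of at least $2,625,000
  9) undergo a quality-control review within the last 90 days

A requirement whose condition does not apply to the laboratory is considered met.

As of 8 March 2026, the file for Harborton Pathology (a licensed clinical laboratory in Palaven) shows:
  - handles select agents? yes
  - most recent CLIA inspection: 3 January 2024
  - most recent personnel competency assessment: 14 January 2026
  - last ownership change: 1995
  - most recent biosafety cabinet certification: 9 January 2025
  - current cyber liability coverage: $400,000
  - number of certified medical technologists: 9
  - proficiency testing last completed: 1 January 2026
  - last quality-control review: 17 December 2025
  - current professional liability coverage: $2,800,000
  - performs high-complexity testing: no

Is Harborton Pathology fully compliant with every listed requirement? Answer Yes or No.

No

1. condition 'performs high-complexity testing' does not hold → requirement n/a → met
2. personnel competency assessment 53 days ago vs limit 90 → met
3. CLIA inspection 795 days ago vs limit 730 → not met
4. cyber liability coverage $400,000 ≥ $400,000 → met
5. condition 'handles select agents' holds; certified medical technologists 9 ≥ 7 → met
6. biosafety cabinet certification 423 days ago vs limit 540 → met
7. proficiency testing 66 days ago vs limit 90 → met
8. professional liability coverage $2,800,000 ≥ $2,625,000 → met
9. quality-control review 81 days ago vs limit 90 → met
Not met: 3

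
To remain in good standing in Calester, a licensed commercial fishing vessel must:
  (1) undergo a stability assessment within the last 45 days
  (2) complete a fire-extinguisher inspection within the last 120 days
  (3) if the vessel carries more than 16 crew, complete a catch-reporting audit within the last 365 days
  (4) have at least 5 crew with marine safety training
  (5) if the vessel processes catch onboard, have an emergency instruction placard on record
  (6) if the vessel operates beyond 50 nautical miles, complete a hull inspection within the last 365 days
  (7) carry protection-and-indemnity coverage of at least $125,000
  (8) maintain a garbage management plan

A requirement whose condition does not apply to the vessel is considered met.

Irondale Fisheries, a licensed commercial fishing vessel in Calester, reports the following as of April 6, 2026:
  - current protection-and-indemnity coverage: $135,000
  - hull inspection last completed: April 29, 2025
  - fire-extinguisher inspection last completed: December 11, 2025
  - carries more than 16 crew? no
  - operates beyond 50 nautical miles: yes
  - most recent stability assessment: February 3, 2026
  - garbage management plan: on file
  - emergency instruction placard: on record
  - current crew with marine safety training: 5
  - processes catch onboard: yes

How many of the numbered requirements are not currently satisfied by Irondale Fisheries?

1

1. stability assessment 62 days ago vs limit 45 → not met
2. fire-extinguisher inspection 116 days ago vs limit 120 → met
3. condition 'carries more than 16 crew' does not hold → requirement n/a → met
4. crew with marine safety training 5 ≥ 5 → met
5. condition 'processes catch onboard' holds; emergency instruction placard present → met
6. condition 'operates beyond 50 nautical miles' holds; hull inspection 342 days ago vs limit 365 → met
7. protection-and-indemnity coverage $135,000 ≥ $125,000 → met
8. garbage management plan present → met
Not met: 1 of 8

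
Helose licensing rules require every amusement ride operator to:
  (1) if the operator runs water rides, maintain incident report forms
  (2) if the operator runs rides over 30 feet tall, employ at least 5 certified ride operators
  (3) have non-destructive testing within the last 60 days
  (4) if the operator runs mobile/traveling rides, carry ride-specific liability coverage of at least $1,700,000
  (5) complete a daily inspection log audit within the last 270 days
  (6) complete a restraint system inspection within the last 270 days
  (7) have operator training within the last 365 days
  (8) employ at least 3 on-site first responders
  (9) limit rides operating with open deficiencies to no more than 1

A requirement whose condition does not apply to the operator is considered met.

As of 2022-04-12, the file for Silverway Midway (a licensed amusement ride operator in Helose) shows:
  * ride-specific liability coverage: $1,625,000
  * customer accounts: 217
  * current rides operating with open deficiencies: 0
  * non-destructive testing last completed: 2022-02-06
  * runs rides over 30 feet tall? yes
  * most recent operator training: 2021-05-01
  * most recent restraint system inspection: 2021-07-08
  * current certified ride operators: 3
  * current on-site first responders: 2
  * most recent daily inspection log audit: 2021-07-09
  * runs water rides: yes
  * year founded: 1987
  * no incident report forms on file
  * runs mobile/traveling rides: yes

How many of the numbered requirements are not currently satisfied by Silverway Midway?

7

1. condition 'runs water rides' holds; incident report forms absent → not met
2. condition 'runs rides over 30 feet tall' holds; certified ride operators 3 < 5 → not met
3. non-destructive testing 65 days ago vs limit 60 → not met
4. condition 'runs mobile/traveling rides' holds; ride-specific liability coverage $1,625,000 < $1,700,000 → not met
5. daily inspection log audit 277 days ago vs limit 270 → not met
6. restraint system inspection 278 days ago vs limit 270 → not met
7. operator training 346 days ago vs limit 365 → met
8. on-site first responders 2 < 3 → not met
9. rides operating with open deficiencies 0 ≤ 1 → met
Not met: 7 of 9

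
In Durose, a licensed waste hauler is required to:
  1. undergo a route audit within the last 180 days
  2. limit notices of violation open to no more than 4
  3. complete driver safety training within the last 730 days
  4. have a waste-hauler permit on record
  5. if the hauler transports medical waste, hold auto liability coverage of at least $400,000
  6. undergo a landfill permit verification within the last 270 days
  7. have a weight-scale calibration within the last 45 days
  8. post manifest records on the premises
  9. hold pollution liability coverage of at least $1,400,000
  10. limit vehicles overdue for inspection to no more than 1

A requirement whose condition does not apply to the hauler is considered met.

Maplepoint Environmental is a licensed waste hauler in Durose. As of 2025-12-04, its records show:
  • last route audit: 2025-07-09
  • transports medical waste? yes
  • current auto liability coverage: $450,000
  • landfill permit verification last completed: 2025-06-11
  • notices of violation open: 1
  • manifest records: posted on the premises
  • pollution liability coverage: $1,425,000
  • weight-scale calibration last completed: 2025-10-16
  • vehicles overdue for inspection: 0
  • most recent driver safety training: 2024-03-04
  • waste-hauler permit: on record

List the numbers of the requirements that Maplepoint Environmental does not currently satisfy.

1. route audit 148 days ago vs limit 180 → met
2. notices of violation open 1 ≤ 4 → met
3. driver safety training 640 days ago vs limit 730 → met
4. waste-hauler permit present → met
5. condition 'transports medical waste' holds; auto liability coverage $450,000 ≥ $400,000 → met
6. landfill permit verification 176 days ago vs limit 270 → met
7. weight-scale calibration 49 days ago vs limit 45 → not met
8. manifest records present → met
9. pollution liability coverage $1,425,000 ≥ $1,400,000 → met
10. vehicles overdue for inspection 0 ≤ 1 → met
Not met: 7

7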